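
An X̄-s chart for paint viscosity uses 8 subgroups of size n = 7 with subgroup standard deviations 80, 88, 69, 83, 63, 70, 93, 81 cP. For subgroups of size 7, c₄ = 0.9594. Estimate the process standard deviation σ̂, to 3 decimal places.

81.692

s̄ = (80 + 88 + 69 + 83 + 63 + 70 + 93 + 81) / 8 = 78.3750
σ̂ = s̄ / c₄ = 78.3750 / 0.9594 = 81.6917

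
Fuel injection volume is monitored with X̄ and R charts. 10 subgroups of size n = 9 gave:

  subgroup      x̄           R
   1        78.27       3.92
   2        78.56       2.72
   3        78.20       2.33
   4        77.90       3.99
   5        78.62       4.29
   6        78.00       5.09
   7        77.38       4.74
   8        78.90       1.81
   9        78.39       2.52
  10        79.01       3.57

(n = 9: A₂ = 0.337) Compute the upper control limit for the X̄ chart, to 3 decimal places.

79.502

X̄̄ = (78.27 + 78.56 + 78.20 + 77.90 + 78.62 + 78.00 + 77.38 + 78.90 + 78.39 + 79.01) / 10 = 783.2300 / 10 = 78.3230
R̄ = (3.92 + 2.72 + 2.33 + 3.99 + 4.29 + 5.09 + 4.74 + 1.81 + 2.52 + 3.57) / 10 = 34.9800 / 10 = 3.4980
UCL = X̄̄ + A₂·R̄ = 78.3230 + 0.337 × 3.4980 = 79.5018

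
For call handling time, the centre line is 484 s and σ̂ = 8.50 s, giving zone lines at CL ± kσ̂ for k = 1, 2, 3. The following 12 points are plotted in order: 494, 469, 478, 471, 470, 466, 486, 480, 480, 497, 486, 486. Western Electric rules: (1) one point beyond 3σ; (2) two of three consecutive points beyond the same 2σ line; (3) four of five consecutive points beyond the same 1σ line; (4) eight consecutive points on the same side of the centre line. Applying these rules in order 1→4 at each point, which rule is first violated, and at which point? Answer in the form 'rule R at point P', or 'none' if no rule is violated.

rule 3 at point 6

Zone of each point (C = within 1σ̂, B = 1σ̂–2σ̂, A = 2σ̂–3σ̂, * = beyond 3σ̂; sign = side of CL): 1:+B, 2:-B, 3:-C, 4:-B, 5:-B, 6:-A, 7:+C, 8:-C, 9:-C, 10:+B, 11:+C, 12:+C
Rule 3 (four of five consecutive points beyond the same 1σ limit) is satisfied at point 6.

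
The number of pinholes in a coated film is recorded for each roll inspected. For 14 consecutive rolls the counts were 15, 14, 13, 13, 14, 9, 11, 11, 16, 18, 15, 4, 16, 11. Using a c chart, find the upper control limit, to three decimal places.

23.614

c̄ = (15 + 14 + 13 + 13 + 14 + 9 + 11 + 11 + 16 + 18 + 15 + 4 + 16 + 11) / 14 = 180 / 14 = 12.8571
UCL = c̄ + 3√c̄ = 12.8571 + 3 × √12.8571 = 12.8571 + 3 × 3.5857 = 23.6142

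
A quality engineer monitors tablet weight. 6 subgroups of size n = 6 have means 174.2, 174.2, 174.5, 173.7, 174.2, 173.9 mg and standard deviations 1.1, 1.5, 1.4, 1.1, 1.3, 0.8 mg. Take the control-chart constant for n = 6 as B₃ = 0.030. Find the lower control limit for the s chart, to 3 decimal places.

0.036

s̄ = (1.1 + 1.5 + 1.4 + 1.1 + 1.3 + 0.8) / 6 = 1.2000
LCL_s = B₃·s̄ = 0.030 × 1.2000 = 0.0360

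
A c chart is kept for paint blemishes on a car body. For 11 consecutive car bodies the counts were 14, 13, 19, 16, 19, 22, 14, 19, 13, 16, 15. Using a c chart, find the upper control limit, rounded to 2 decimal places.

28.50

c̄ = (14 + 13 + 19 + 16 + 19 + 22 + 14 + 19 + 13 + 16 + 15) / 11 = 180 / 11 = 16.3636
UCL = c̄ + 3√c̄ = 16.3636 + 3 × √16.3636 = 16.3636 + 3 × 4.0452 = 28.4992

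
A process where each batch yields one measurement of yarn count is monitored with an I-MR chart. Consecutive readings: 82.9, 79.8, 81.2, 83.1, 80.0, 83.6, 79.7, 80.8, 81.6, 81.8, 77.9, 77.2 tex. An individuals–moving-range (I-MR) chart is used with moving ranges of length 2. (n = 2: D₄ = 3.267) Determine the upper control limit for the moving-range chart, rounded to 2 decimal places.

Moving ranges: 3.1, 1.4, 1.9, 3.1, 3.6, 3.9, 1.1, 0.8, 0.2, 3.9, 0.7; M̄R̄ = 23.7000 / 11 = 2.1545
UCL_MR = D₄·M̄R̄ = 3.267 × 2.1545 = 7.0389

7.04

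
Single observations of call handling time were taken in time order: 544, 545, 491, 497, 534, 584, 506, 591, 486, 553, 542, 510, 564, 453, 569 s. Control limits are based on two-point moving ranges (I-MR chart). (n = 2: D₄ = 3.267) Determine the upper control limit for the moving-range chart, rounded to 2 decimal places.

Moving ranges: 1, 54, 6, 37, 50, 78, 85, 105, 67, 11, 32, 54, 111, 116; M̄R̄ = 807.0000 / 14 = 57.6429
UCL_MR = D₄·M̄R̄ = 3.267 × 57.6429 = 188.3192

188.32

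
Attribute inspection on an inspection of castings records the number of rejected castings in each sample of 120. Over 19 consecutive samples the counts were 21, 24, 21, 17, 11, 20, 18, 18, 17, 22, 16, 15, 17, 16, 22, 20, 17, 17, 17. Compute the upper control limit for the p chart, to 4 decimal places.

0.2500

p̄ = Σdᵢ / (k·n) = 346 / (19 × 120) = 0.15175
UCL = p̄ + 3·√(p̄(1−p̄)/n) = 0.15175 + 3 × √(0.15175×0.84825/120) = 0.15175 + 3 × 0.03275 = 0.25001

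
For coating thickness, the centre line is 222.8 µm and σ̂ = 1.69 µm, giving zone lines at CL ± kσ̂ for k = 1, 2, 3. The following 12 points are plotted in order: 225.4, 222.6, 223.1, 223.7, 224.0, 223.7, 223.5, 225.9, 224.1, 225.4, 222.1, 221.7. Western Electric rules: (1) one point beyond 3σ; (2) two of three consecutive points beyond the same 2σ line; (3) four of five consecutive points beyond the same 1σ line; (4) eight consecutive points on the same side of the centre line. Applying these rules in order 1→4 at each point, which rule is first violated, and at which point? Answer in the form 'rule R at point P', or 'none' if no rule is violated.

rule 4 at point 10

Zone of each point (C = within 1σ̂, B = 1σ̂–2σ̂, A = 2σ̂–3σ̂, * = beyond 3σ̂; sign = side of CL): 1:+B, 2:-C, 3:+C, 4:+C, 5:+C, 6:+C, 7:+C, 8:+B, 9:+C, 10:+B, 11:-C, 12:-C
Rule 4 (eight consecutive points on the same side of the centre line) is satisfied at point 10.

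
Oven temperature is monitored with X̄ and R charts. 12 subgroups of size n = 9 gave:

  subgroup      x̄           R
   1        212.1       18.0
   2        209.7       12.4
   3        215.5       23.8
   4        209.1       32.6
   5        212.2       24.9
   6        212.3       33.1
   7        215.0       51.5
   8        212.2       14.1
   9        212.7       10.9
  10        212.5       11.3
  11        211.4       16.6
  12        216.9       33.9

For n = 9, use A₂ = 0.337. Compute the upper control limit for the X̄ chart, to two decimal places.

X̄̄ = (212.1 + 209.7 + 215.5 + 209.1 + 212.2 + 212.3 + 215.0 + 212.2 + 212.7 + 212.5 + 211.4 + 216.9) / 12 = 2551.6000 / 12 = 212.6333
R̄ = (18.0 + 12.4 + 23.8 + 32.6 + 24.9 + 33.1 + 51.5 + 14.1 + 10.9 + 11.3 + 16.6 + 33.9) / 12 = 283.1000 / 12 = 23.5917
UCL = X̄̄ + A₂·R̄ = 212.6333 + 0.337 × 23.5917 = 220.5837

220.58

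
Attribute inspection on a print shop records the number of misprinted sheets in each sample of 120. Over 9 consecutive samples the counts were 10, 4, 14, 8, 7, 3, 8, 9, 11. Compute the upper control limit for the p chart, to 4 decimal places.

p̄ = Σdᵢ / (k·n) = 74 / (9 × 120) = 0.06852
UCL = p̄ + 3·√(p̄(1−p̄)/n) = 0.06852 + 3 × √(0.06852×0.93148/120) = 0.06852 + 3 × 0.02306 = 0.13771

0.1377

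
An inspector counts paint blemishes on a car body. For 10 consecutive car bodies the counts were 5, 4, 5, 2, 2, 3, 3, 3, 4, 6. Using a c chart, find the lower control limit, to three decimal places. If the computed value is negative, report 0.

0.000

c̄ = (5 + 4 + 5 + 2 + 2 + 3 + 3 + 3 + 4 + 6) / 10 = 37 / 10 = 3.7000
LCL = c̄ − 3√c̄ = 3.7000 − 3 × 1.9235 = -2.0706 → 0 (cannot be negative)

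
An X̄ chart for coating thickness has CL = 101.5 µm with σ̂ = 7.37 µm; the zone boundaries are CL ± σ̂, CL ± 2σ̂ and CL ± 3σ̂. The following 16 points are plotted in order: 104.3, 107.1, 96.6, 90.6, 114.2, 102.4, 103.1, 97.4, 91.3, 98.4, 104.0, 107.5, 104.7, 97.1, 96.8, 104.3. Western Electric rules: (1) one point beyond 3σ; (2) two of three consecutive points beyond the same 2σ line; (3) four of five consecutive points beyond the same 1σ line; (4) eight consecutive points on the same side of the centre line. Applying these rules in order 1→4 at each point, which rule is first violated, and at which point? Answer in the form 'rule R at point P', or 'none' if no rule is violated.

none

Zone of each point (C = within 1σ̂, B = 1σ̂–2σ̂, A = 2σ̂–3σ̂, * = beyond 3σ̂; sign = side of CL): 1:+C, 2:+C, 3:-C, 4:-B, 5:+B, 6:+C, 7:+C, 8:-C, 9:-B, 10:-C, 11:+C, 12:+C, 13:+C, 14:-C, 15:-C, 16:+C
No rule fires across all 16 points.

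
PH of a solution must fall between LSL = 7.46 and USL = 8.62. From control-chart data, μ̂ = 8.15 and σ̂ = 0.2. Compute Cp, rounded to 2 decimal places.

Cp = (USL − LSL) / (6σ̂) = (8.62 − 7.46) / (6 × 0.2) = 1.1600 / 1.2000 = 0.9667

0.97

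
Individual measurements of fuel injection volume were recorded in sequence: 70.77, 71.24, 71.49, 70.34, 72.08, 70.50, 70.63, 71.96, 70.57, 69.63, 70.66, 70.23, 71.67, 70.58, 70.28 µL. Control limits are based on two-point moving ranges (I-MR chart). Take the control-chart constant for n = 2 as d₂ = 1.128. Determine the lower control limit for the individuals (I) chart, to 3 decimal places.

X̄ = (70.77 + 71.24 + 71.49 + 70.34 + 72.08 + 70.50 + 70.63 + 71.96 + 70.57 + 69.63 + 70.66 + 70.23 + 71.67 + 70.58 + 70.28) / 15 = 70.8420
Moving ranges: 0.47, 0.25, 1.15, 1.74, 1.58, 0.13, 1.33, 1.39, 0.94, 1.03, 0.43, 1.44, 1.09, 0.30; M̄R̄ = 13.2700 / 14 = 0.9479
LCL = X̄ − 3·M̄R̄/d₂ = 70.8420 − 3 × 0.9479 / 1.128 = 68.3211

68.321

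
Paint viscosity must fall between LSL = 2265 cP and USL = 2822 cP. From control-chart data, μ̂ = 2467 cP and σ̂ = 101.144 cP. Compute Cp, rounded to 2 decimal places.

0.92

Cp = (USL − LSL) / (6σ̂) = (2822 − 2265) / (6 × 101.144) = 557.0000 / 606.8640 = 0.9178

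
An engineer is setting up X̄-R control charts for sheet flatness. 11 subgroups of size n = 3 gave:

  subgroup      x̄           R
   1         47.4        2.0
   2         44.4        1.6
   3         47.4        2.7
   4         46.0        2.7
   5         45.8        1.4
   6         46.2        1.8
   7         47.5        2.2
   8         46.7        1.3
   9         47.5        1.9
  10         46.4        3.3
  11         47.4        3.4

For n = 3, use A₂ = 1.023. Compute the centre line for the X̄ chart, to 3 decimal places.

X̄̄ = (47.4 + 44.4 + 47.4 + 46.0 + 45.8 + 46.2 + 47.5 + 46.7 + 47.5 + 46.4 + 47.4) / 11 = 512.7000 / 11 = 46.6091
CL = X̄̄ = 46.6091

46.609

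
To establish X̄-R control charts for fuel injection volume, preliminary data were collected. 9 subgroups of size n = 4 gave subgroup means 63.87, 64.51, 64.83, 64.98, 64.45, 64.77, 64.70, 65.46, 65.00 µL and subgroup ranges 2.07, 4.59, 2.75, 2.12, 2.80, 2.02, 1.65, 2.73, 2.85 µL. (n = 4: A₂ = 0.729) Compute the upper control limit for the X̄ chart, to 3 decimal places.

66.640

X̄̄ = (63.87 + 64.51 + 64.83 + 64.98 + 64.45 + 64.77 + 64.70 + 65.46 + 65.00) / 9 = 582.5700 / 9 = 64.7300
R̄ = (2.07 + 4.59 + 2.75 + 2.12 + 2.80 + 2.02 + 1.65 + 2.73 + 2.85) / 9 = 23.5800 / 9 = 2.6200
UCL = X̄̄ + A₂·R̄ = 64.7300 + 0.729 × 2.6200 = 66.6400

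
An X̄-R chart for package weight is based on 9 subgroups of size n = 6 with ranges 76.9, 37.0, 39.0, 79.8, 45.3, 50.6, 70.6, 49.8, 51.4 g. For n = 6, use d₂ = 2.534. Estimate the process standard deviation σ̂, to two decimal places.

21.94

R̄ = (76.9 + 37.0 + 39.0 + 79.8 + 45.3 + 50.6 + 70.6 + 49.8 + 51.4) / 9 = 55.6000
σ̂ = R̄ / d₂ = 55.6000 / 2.534 = 21.9416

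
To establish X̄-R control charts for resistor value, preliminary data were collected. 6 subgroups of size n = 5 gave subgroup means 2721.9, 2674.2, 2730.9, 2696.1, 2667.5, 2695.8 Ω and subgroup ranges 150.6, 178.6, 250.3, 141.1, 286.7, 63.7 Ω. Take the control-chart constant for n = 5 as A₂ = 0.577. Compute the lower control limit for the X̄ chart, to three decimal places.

X̄̄ = (2721.9 + 2674.2 + 2730.9 + 2696.1 + 2667.5 + 2695.8) / 6 = 16186.4000 / 6 = 2697.7333
R̄ = (150.6 + 178.6 + 250.3 + 141.1 + 286.7 + 63.7) / 6 = 1071.0000 / 6 = 178.5000
LCL = X̄̄ − A₂·R̄ = 2697.7333 − 0.577 × 178.5000 = 2594.7388

2594.739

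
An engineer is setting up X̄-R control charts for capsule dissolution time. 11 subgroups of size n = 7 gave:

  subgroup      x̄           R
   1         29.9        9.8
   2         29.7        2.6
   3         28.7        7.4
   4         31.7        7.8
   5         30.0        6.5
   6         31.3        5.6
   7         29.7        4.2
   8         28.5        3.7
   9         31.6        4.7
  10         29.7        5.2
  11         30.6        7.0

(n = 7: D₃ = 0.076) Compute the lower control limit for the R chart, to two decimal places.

R̄ = (9.8 + 2.6 + 7.4 + 7.8 + 6.5 + 5.6 + 4.2 + 3.7 + 4.7 + 5.2 + 7.0) / 11 = 64.5000 / 11 = 5.8636
LCL_R = D₃·R̄ = 0.076 × 5.8636 = 0.4456

0.45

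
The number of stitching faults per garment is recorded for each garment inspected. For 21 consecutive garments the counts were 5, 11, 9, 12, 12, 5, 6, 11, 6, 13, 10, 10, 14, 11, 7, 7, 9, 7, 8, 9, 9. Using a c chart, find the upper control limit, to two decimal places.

c̄ = (5 + 11 + 9 + 12 + 12 + 5 + 6 + 11 + 6 + 13 + 10 + 10 + 14 + 11 + 7 + 7 + 9 + 7 + 8 + 9 + 9) / 21 = 191 / 21 = 9.0952
UCL = c̄ + 3√c̄ = 9.0952 + 3 × √9.0952 = 9.0952 + 3 × 3.0158 = 18.1427

18.14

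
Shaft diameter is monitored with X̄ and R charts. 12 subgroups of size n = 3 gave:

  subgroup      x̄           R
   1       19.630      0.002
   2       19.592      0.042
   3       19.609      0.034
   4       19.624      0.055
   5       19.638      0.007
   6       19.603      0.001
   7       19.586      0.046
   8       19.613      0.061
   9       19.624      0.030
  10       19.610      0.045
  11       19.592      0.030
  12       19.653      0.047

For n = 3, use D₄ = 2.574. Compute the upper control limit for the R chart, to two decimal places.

R̄ = (0.002 + 0.042 + 0.034 + 0.055 + 0.007 + 0.001 + 0.046 + 0.061 + 0.030 + 0.045 + 0.030 + 0.047) / 12 = 0.4000 / 12 = 0.0333
UCL_R = D₄·R̄ = 2.574 × 0.0333 = 0.0858

0.09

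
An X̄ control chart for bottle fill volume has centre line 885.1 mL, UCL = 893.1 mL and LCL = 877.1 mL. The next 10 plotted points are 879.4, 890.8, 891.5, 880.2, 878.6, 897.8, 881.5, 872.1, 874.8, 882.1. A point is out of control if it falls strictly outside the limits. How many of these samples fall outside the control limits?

3

Compare each point to [877.1, 893.1]: sample 6 = 897.8 > UCL; sample 8 = 872.1 < LCL; sample 9 = 874.8 < LCL.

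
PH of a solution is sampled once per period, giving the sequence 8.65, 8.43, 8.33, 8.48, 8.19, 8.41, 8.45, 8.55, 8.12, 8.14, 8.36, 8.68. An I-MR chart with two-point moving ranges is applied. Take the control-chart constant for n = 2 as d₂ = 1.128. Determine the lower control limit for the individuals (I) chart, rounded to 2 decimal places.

7.89

X̄ = (8.65 + 8.43 + 8.33 + 8.48 + 8.19 + 8.41 + 8.45 + 8.55 + 8.12 + 8.14 + 8.36 + 8.68) / 12 = 8.3992
Moving ranges: 0.22, 0.10, 0.15, 0.29, 0.22, 0.04, 0.10, 0.43, 0.02, 0.22, 0.32; M̄R̄ = 2.1100 / 11 = 0.1918
LCL = X̄ − 3·M̄R̄/d₂ = 8.3992 − 3 × 0.1918 / 1.128 = 7.8890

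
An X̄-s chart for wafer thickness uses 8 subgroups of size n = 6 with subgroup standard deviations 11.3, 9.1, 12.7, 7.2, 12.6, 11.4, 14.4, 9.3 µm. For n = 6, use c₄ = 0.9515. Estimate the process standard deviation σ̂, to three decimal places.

s̄ = (11.3 + 9.1 + 12.7 + 7.2 + 12.6 + 11.4 + 14.4 + 9.3) / 8 = 11.0000
σ̂ = s̄ / c₄ = 11.0000 / 0.9515 = 11.5607

11.561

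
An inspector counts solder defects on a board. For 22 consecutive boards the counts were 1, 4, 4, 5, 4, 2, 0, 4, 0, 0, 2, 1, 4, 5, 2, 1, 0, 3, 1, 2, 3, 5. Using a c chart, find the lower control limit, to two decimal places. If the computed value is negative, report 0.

0.00

c̄ = (1 + 4 + 4 + 5 + 4 + 2 + 0 + 4 + 0 + 0 + 2 + 1 + 4 + 5 + 2 + 1 + 0 + 3 + 1 + 2 + 3 + 5) / 22 = 53 / 22 = 2.4091
LCL = c̄ − 3√c̄ = 2.4091 − 3 × 1.5521 = -2.2473 → 0 (cannot be negative)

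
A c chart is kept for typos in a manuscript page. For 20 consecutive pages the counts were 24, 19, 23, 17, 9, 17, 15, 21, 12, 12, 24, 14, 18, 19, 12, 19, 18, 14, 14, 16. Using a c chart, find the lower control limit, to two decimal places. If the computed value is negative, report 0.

c̄ = (24 + 19 + 23 + 17 + 9 + 17 + 15 + 21 + 12 + 12 + 24 + 14 + 18 + 19 + 12 + 19 + 18 + 14 + 14 + 16) / 20 = 337 / 20 = 16.8500
LCL = c̄ − 3√c̄ = 16.8500 − 3 × 4.1049 = 4.5354

4.54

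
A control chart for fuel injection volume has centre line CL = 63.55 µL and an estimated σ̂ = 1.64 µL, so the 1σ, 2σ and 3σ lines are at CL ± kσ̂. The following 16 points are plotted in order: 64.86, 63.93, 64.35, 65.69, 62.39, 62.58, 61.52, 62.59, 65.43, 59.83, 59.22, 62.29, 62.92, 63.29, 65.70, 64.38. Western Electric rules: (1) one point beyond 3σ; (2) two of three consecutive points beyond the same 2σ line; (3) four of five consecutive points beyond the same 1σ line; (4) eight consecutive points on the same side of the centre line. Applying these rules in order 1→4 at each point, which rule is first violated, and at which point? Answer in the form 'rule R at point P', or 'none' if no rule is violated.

Zone of each point (C = within 1σ̂, B = 1σ̂–2σ̂, A = 2σ̂–3σ̂, * = beyond 3σ̂; sign = side of CL): 1:+C, 2:+C, 3:+C, 4:+B, 5:-C, 6:-C, 7:-B, 8:-C, 9:+B, 10:-A, 11:-A, 12:-C, 13:-C, 14:-C, 15:+B, 16:+C
Rule 2 (two of three consecutive points beyond the same 2σ limit) is satisfied at point 11.

rule 2 at point 11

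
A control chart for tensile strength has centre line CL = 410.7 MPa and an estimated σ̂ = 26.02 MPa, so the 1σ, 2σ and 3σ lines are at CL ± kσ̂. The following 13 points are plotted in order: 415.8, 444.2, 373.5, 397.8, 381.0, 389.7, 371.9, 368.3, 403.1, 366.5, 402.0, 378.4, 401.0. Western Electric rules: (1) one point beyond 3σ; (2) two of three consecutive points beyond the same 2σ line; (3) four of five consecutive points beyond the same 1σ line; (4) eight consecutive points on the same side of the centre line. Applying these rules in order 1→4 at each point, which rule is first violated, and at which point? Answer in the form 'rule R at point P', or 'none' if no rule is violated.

rule 4 at point 10

Zone of each point (C = within 1σ̂, B = 1σ̂–2σ̂, A = 2σ̂–3σ̂, * = beyond 3σ̂; sign = side of CL): 1:+C, 2:+B, 3:-B, 4:-C, 5:-B, 6:-C, 7:-B, 8:-B, 9:-C, 10:-B, 11:-C, 12:-B, 13:-C
Rule 4 (eight consecutive points on the same side of the centre line) is satisfied at point 10.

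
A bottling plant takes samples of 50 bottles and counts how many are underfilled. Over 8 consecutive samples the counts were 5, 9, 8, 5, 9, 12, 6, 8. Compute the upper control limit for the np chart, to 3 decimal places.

15.427

p̄ = Σdᵢ / (k·n) = 62 / (8 × 50) = 0.15500
UCL = np̄ + 3·√(np̄(1−p̄)) = 7.7500 + 3 × √(7.7500×0.84500) = 7.7500 + 3 × 2.5591 = 15.4272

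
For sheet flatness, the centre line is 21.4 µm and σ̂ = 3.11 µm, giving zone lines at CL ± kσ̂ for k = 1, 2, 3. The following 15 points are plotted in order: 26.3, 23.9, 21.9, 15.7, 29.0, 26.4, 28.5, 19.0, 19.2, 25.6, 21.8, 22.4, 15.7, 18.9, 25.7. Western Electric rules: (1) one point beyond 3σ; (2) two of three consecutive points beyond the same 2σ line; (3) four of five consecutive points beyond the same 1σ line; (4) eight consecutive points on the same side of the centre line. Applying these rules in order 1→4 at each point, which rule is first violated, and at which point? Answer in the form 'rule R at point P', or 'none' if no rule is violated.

rule 2 at point 7

Zone of each point (C = within 1σ̂, B = 1σ̂–2σ̂, A = 2σ̂–3σ̂, * = beyond 3σ̂; sign = side of CL): 1:+B, 2:+C, 3:+C, 4:-B, 5:+A, 6:+B, 7:+A, 8:-C, 9:-C, 10:+B, 11:+C, 12:+C, 13:-B, 14:-C, 15:+B
Rule 2 (two of three consecutive points beyond the same 2σ limit) is satisfied at point 7.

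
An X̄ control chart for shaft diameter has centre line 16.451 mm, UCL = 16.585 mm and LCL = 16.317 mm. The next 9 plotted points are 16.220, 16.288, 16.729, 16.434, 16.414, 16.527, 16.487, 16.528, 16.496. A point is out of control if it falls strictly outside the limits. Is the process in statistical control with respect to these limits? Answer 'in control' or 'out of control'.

out of control

Compare each point to [16.317, 16.585]: sample 1 = 16.220 < LCL; sample 2 = 16.288 < LCL; sample 3 = 16.729 > UCL.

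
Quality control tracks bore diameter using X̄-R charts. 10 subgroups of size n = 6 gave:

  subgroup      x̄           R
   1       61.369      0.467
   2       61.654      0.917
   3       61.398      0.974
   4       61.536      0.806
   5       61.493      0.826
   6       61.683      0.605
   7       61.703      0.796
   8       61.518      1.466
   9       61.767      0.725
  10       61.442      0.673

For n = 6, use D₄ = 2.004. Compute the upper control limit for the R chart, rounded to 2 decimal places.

R̄ = (0.467 + 0.917 + 0.974 + 0.806 + 0.826 + 0.605 + 0.796 + 1.466 + 0.725 + 0.673) / 10 = 8.2550 / 10 = 0.8255
UCL_R = D₄·R̄ = 2.004 × 0.8255 = 1.6543

1.65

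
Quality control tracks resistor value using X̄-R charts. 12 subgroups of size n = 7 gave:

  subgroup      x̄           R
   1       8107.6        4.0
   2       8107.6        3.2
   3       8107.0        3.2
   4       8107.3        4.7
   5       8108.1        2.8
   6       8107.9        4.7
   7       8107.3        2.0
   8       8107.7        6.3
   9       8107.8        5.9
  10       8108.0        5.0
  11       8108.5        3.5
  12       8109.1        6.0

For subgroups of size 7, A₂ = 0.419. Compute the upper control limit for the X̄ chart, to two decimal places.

8109.62

X̄̄ = (8107.6 + 8107.6 + 8107.0 + 8107.3 + 8108.1 + 8107.9 + 8107.3 + 8107.7 + 8107.8 + 8108.0 + 8108.5 + 8109.1) / 12 = 97293.9000 / 12 = 8107.8250
R̄ = (4.0 + 3.2 + 3.2 + 4.7 + 2.8 + 4.7 + 2.0 + 6.3 + 5.9 + 5.0 + 3.5 + 6.0) / 12 = 51.3000 / 12 = 4.2750
UCL = X̄̄ + A₂·R̄ = 8107.8250 + 0.419 × 4.2750 = 8109.6162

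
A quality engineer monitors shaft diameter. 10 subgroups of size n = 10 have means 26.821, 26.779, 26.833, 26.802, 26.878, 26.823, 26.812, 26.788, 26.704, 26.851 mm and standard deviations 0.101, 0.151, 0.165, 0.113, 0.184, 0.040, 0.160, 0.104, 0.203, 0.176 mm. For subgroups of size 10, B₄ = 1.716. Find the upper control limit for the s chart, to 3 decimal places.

s̄ = (0.101 + 0.151 + 0.165 + 0.113 + 0.184 + 0.040 + 0.160 + 0.104 + 0.203 + 0.176) / 10 = 0.1397
UCL_s = B₄·s̄ = 1.716 × 0.1397 = 0.2397

0.240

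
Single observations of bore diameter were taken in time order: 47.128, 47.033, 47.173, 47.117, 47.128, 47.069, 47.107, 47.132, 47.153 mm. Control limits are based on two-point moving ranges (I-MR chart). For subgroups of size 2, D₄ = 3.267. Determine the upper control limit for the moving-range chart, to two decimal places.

0.18

Moving ranges: 0.095, 0.140, 0.056, 0.011, 0.059, 0.038, 0.025, 0.021; M̄R̄ = 0.4450 / 8 = 0.0556
UCL_MR = D₄·M̄R̄ = 3.267 × 0.0556 = 0.1817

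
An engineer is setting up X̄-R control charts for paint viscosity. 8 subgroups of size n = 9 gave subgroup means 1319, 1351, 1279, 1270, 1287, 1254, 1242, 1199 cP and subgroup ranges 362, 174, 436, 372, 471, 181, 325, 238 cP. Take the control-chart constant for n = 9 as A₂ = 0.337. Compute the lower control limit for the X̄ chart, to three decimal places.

X̄̄ = (1319 + 1351 + 1279 + 1270 + 1287 + 1254 + 1242 + 1199) / 8 = 10201.0000 / 8 = 1275.1250
R̄ = (362 + 174 + 436 + 372 + 471 + 181 + 325 + 238) / 8 = 2559.0000 / 8 = 319.8750
LCL = X̄̄ − A₂·R̄ = 1275.1250 − 0.337 × 319.8750 = 1167.3271

1167.327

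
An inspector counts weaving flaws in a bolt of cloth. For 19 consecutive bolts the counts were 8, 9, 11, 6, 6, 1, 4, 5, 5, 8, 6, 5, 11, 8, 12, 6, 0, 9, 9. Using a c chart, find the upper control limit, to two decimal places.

14.61

c̄ = (8 + 9 + 11 + 6 + 6 + 1 + 4 + 5 + 5 + 8 + 6 + 5 + 11 + 8 + 12 + 6 + 0 + 9 + 9) / 19 = 129 / 19 = 6.7895
UCL = c̄ + 3√c̄ = 6.7895 + 3 × √6.7895 = 6.7895 + 3 × 2.6057 = 14.6065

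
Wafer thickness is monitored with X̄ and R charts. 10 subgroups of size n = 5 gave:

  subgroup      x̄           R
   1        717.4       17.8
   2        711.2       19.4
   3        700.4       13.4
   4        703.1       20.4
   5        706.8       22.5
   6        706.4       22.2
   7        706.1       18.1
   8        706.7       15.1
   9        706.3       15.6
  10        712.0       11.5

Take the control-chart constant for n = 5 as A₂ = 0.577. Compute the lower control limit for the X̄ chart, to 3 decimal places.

X̄̄ = (717.4 + 711.2 + 700.4 + 703.1 + 706.8 + 706.4 + 706.1 + 706.7 + 706.3 + 712.0) / 10 = 7076.4000 / 10 = 707.6400
R̄ = (17.8 + 19.4 + 13.4 + 20.4 + 22.5 + 22.2 + 18.1 + 15.1 + 15.6 + 11.5) / 10 = 176.0000 / 10 = 17.6000
LCL = X̄̄ − A₂·R̄ = 707.6400 − 0.577 × 17.6000 = 697.4848

697.485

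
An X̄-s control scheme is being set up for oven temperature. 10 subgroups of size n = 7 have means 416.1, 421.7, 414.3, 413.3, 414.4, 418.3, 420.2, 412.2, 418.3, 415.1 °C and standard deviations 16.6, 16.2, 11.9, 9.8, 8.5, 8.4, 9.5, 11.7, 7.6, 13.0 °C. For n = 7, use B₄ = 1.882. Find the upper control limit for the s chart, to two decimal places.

s̄ = (16.6 + 16.2 + 11.9 + 9.8 + 8.5 + 8.4 + 9.5 + 11.7 + 7.6 + 13.0) / 10 = 11.3200
UCL_s = B₄·s̄ = 1.882 × 11.3200 = 21.3042

21.30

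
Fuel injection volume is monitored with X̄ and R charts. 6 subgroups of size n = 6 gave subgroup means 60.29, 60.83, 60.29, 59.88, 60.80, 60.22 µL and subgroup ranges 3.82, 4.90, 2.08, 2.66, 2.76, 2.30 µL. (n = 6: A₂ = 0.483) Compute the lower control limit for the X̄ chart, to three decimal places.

X̄̄ = (60.29 + 60.83 + 60.29 + 59.88 + 60.80 + 60.22) / 6 = 362.3100 / 6 = 60.3850
R̄ = (3.82 + 4.90 + 2.08 + 2.66 + 2.76 + 2.30) / 6 = 18.5200 / 6 = 3.0867
LCL = X̄̄ − A₂·R̄ = 60.3850 − 0.483 × 3.0867 = 58.8941

58.894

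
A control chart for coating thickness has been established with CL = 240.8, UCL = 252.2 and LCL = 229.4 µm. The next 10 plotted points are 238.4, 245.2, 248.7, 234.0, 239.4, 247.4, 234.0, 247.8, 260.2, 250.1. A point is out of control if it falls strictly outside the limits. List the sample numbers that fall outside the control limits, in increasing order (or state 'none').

9

Compare each point to [229.4, 252.2]: sample 9 = 260.2 > UCL.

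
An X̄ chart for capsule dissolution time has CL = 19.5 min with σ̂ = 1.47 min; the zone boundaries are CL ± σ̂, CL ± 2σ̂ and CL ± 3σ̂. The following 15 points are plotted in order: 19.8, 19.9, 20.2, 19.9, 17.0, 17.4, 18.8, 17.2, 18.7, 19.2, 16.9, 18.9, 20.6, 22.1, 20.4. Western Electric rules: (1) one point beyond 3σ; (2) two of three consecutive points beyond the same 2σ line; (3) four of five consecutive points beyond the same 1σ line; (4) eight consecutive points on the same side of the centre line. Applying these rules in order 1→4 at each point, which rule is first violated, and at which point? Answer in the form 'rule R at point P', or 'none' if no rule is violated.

rule 4 at point 12

Zone of each point (C = within 1σ̂, B = 1σ̂–2σ̂, A = 2σ̂–3σ̂, * = beyond 3σ̂; sign = side of CL): 1:+C, 2:+C, 3:+C, 4:+C, 5:-B, 6:-B, 7:-C, 8:-B, 9:-C, 10:-C, 11:-B, 12:-C, 13:+C, 14:+B, 15:+C
Rule 4 (eight consecutive points on the same side of the centre line) is satisfied at point 12.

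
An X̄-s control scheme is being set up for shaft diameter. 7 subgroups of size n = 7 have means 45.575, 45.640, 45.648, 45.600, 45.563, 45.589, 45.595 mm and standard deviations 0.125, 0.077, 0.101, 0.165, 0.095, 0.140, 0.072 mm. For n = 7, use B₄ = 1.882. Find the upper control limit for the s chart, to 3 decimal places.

s̄ = (0.125 + 0.077 + 0.101 + 0.165 + 0.095 + 0.140 + 0.072) / 7 = 0.1107
UCL_s = B₄·s̄ = 1.882 × 0.1107 = 0.2084

0.208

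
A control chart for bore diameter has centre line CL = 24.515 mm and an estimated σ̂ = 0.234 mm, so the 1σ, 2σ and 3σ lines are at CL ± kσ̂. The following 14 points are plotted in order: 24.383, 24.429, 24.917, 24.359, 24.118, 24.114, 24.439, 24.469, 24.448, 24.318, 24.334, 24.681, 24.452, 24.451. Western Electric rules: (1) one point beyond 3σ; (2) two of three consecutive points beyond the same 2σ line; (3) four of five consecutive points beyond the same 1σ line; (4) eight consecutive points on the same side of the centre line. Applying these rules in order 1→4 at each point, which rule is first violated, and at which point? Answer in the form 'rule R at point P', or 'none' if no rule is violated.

rule 4 at point 11

Zone of each point (C = within 1σ̂, B = 1σ̂–2σ̂, A = 2σ̂–3σ̂, * = beyond 3σ̂; sign = side of CL): 1:-C, 2:-C, 3:+B, 4:-C, 5:-B, 6:-B, 7:-C, 8:-C, 9:-C, 10:-C, 11:-C, 12:+C, 13:-C, 14:-C
Rule 4 (eight consecutive points on the same side of the centre line) is satisfied at point 11.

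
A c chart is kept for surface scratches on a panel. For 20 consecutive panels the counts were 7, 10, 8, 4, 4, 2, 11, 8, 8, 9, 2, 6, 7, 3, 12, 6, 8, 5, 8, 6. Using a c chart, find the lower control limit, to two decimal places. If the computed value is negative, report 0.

0.00

c̄ = (7 + 10 + 8 + 4 + 4 + 2 + 11 + 8 + 8 + 9 + 2 + 6 + 7 + 3 + 12 + 6 + 8 + 5 + 8 + 6) / 20 = 134 / 20 = 6.7000
LCL = c̄ − 3√c̄ = 6.7000 − 3 × 2.5884 = -1.0653 → 0 (cannot be negative)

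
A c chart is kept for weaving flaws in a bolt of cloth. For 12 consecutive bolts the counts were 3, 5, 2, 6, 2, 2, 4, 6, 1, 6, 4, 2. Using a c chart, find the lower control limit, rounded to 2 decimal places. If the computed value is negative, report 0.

0.00

c̄ = (3 + 5 + 2 + 6 + 2 + 2 + 4 + 6 + 1 + 6 + 4 + 2) / 12 = 43 / 12 = 3.5833
LCL = c̄ − 3√c̄ = 3.5833 − 3 × 1.8930 = -2.0956 → 0 (cannot be negative)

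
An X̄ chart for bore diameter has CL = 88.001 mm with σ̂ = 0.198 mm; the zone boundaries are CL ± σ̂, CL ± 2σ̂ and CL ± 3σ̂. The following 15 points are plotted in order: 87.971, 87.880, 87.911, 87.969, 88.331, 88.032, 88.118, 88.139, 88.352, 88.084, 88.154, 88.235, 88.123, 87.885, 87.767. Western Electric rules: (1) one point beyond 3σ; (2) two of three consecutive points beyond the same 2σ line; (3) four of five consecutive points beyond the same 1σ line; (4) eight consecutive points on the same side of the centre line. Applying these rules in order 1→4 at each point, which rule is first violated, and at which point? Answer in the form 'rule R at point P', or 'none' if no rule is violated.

Zone of each point (C = within 1σ̂, B = 1σ̂–2σ̂, A = 2σ̂–3σ̂, * = beyond 3σ̂; sign = side of CL): 1:-C, 2:-C, 3:-C, 4:-C, 5:+B, 6:+C, 7:+C, 8:+C, 9:+B, 10:+C, 11:+C, 12:+B, 13:+C, 14:-C, 15:-B
Rule 4 (eight consecutive points on the same side of the centre line) is satisfied at point 12.

rule 4 at point 12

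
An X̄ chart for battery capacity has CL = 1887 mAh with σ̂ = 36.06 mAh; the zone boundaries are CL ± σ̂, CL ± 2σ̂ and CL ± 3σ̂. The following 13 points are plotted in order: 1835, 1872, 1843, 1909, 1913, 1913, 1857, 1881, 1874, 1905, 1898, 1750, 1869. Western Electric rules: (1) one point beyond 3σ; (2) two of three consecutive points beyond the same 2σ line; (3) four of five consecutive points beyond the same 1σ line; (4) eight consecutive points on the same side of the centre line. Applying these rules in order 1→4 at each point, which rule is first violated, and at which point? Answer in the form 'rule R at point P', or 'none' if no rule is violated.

Zone of each point (C = within 1σ̂, B = 1σ̂–2σ̂, A = 2σ̂–3σ̂, * = beyond 3σ̂; sign = side of CL): 1:-B, 2:-C, 3:-B, 4:+C, 5:+C, 6:+C, 7:-C, 8:-C, 9:-C, 10:+C, 11:+C, 12:-*, 13:-C
Rule 1 (one point beyond the 3σ limits) is satisfied at point 12.

rule 1 at point 12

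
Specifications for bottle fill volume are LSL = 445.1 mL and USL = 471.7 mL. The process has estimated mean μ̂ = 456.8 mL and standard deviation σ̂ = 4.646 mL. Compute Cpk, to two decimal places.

Cpu = (USL − μ̂) / (3σ̂) = (471.7 − 456.8) / (3 × 4.646) = 1.0690; Cpl = (μ̂ − LSL) / (3σ̂) = (456.8 − 445.1) / (3 × 4.646) = 0.8394; Cpk = min(Cpu, Cpl) = 0.8394

0.84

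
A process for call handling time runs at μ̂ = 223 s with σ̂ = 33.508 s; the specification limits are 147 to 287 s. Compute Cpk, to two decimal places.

0.64

Cpu = (USL − μ̂) / (3σ̂) = (287 − 223) / (3 × 33.508) = 0.6367; Cpl = (μ̂ − LSL) / (3σ̂) = (223 − 147) / (3 × 33.508) = 0.7560; Cpk = min(Cpu, Cpl) = 0.6367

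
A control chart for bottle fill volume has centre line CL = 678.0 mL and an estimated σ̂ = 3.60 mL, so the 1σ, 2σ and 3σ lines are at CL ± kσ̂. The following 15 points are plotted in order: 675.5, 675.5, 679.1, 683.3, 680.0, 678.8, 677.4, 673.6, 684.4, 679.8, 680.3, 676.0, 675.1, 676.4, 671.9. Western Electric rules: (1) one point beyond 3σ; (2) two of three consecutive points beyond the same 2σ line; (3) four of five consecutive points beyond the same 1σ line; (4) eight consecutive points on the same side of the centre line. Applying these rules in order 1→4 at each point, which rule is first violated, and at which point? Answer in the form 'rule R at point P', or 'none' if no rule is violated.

none

Zone of each point (C = within 1σ̂, B = 1σ̂–2σ̂, A = 2σ̂–3σ̂, * = beyond 3σ̂; sign = side of CL): 1:-C, 2:-C, 3:+C, 4:+B, 5:+C, 6:+C, 7:-C, 8:-B, 9:+B, 10:+C, 11:+C, 12:-C, 13:-C, 14:-C, 15:-B
No rule fires across all 15 points.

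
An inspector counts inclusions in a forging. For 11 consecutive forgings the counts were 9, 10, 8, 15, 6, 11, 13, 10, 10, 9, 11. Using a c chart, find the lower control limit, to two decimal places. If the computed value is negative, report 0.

c̄ = (9 + 10 + 8 + 15 + 6 + 11 + 13 + 10 + 10 + 9 + 11) / 11 = 112 / 11 = 10.1818
LCL = c̄ − 3√c̄ = 10.1818 − 3 × 3.1909 = 0.6091

0.61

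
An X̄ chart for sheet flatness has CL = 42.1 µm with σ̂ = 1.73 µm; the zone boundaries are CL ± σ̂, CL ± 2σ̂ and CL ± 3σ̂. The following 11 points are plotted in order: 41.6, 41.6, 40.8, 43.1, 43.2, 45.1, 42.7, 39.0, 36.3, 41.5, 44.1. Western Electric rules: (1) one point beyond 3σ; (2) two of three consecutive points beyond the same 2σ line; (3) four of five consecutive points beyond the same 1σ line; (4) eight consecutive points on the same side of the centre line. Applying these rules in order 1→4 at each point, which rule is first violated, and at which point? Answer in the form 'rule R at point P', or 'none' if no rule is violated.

rule 1 at point 9

Zone of each point (C = within 1σ̂, B = 1σ̂–2σ̂, A = 2σ̂–3σ̂, * = beyond 3σ̂; sign = side of CL): 1:-C, 2:-C, 3:-C, 4:+C, 5:+C, 6:+B, 7:+C, 8:-B, 9:-*, 10:-C, 11:+B
Rule 1 (one point beyond the 3σ limits) is satisfied at point 9.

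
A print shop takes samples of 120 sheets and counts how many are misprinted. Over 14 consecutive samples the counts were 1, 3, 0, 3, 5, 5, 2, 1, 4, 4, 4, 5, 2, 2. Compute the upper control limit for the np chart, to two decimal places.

p̄ = Σdᵢ / (k·n) = 41 / (14 × 120) = 0.02440
UCL = np̄ + 3·√(np̄(1−p̄)) = 2.9286 + 3 × √(2.9286×0.97560) = 2.9286 + 3 × 1.6903 = 7.9995

8.00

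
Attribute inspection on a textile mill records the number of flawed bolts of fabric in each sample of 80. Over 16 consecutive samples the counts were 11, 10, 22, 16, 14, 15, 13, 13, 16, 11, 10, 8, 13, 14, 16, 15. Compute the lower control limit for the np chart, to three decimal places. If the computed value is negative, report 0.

3.494

p̄ = Σdᵢ / (k·n) = 217 / (16 × 80) = 0.16953
LCL = np̄ − 3·√(np̄(1−p̄)) = 13.5625 − 3 × 3.3561 = 3.4943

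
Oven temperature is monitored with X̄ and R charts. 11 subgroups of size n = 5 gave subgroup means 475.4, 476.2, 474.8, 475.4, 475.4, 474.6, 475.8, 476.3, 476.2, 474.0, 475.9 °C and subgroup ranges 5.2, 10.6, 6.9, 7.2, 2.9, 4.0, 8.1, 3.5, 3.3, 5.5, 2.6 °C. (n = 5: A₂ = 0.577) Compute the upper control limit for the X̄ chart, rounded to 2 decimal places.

478.59

X̄̄ = (475.4 + 476.2 + 474.8 + 475.4 + 475.4 + 474.6 + 475.8 + 476.3 + 476.2 + 474.0 + 475.9) / 11 = 5230.0000 / 11 = 475.4545
R̄ = (5.2 + 10.6 + 6.9 + 7.2 + 2.9 + 4.0 + 8.1 + 3.5 + 3.3 + 5.5 + 2.6) / 11 = 59.8000 / 11 = 5.4364
UCL = X̄̄ + A₂·R̄ = 475.4545 + 0.577 × 5.4364 = 478.5913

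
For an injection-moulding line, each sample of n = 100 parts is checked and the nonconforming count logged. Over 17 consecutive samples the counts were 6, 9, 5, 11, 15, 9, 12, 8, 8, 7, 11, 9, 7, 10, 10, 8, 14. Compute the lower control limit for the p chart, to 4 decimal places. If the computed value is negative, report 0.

p̄ = Σdᵢ / (k·n) = 159 / (17 × 100) = 0.09353
LCL = p̄ − 3·√(p̄(1−p̄)/n) = 0.09353 − 3 × 0.02912 = 0.00618

0.0062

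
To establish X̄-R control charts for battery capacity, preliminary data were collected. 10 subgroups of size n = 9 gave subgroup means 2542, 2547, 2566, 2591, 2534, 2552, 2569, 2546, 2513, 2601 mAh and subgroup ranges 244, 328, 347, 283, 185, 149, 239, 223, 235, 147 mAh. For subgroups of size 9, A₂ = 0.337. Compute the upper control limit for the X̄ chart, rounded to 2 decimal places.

X̄̄ = (2542 + 2547 + 2566 + 2591 + 2534 + 2552 + 2569 + 2546 + 2513 + 2601) / 10 = 25561.0000 / 10 = 2556.1000
R̄ = (244 + 328 + 347 + 283 + 185 + 149 + 239 + 223 + 235 + 147) / 10 = 2380.0000 / 10 = 238.0000
UCL = X̄̄ + A₂·R̄ = 2556.1000 + 0.337 × 238.0000 = 2636.3060

2636.31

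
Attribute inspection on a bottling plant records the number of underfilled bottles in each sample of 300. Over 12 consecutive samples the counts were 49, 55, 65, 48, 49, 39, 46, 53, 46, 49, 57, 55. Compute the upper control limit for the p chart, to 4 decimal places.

0.2347

p̄ = Σdᵢ / (k·n) = 611 / (12 × 300) = 0.16972
UCL = p̄ + 3·√(p̄(1−p̄)/n) = 0.16972 + 3 × √(0.16972×0.83028/300) = 0.16972 + 3 × 0.02167 = 0.23474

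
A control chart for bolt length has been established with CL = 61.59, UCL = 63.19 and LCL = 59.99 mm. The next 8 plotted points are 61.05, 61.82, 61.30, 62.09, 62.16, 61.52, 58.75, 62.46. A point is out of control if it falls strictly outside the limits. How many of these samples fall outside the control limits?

1

Compare each point to [59.99, 63.19]: sample 7 = 58.75 < LCL.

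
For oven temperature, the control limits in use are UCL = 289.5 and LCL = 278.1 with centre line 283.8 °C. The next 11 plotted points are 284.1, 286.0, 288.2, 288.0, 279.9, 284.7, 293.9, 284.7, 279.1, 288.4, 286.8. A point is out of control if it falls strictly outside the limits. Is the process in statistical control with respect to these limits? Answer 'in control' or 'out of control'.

out of control

Compare each point to [278.1, 289.5]: sample 7 = 293.9 > UCL.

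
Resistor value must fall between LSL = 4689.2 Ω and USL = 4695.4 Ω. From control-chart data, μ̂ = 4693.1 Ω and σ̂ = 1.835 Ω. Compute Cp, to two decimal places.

0.56

Cp = (USL − LSL) / (6σ̂) = (4695.4 − 4689.2) / (6 × 1.835) = 6.2000 / 11.0100 = 0.5631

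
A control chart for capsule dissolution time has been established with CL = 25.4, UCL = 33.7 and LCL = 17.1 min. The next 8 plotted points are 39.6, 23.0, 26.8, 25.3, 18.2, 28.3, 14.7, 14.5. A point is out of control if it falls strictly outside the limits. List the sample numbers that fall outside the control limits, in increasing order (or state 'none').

1, 7, 8

Compare each point to [17.1, 33.7]: sample 1 = 39.6 > UCL; sample 7 = 14.7 < LCL; sample 8 = 14.5 < LCL.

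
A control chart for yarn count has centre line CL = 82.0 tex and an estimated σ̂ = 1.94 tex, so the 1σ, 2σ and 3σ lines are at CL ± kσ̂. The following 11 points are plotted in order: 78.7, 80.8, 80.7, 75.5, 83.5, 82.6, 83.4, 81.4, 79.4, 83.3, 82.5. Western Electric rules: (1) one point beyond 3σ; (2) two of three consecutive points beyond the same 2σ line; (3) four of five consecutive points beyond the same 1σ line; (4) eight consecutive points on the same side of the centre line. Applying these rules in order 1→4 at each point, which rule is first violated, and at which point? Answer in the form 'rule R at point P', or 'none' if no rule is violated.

rule 1 at point 4

Zone of each point (C = within 1σ̂, B = 1σ̂–2σ̂, A = 2σ̂–3σ̂, * = beyond 3σ̂; sign = side of CL): 1:-B, 2:-C, 3:-C, 4:-*, 5:+C, 6:+C, 7:+C, 8:-C, 9:-B, 10:+C, 11:+C
Rule 1 (one point beyond the 3σ limits) is satisfied at point 4.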